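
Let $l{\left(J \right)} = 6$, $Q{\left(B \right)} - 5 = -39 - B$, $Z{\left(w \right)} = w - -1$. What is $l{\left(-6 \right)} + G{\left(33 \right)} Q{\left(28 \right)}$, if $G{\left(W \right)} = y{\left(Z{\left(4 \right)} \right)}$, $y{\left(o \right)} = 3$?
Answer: $-180$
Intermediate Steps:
$Z{\left(w \right)} = 1 + w$ ($Z{\left(w \right)} = w + 1 = 1 + w$)
$G{\left(W \right)} = 3$
$Q{\left(B \right)} = -34 - B$ ($Q{\left(B \right)} = 5 - \left(39 + B\right) = -34 - B$)
$l{\left(-6 \right)} + G{\left(33 \right)} Q{\left(28 \right)} = 6 + 3 \left(-34 - 28\right) = 6 + 3 \left(-62\right) = 6 - 186 = -180$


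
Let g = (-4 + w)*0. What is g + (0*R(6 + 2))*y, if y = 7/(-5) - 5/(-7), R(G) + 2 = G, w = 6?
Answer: 0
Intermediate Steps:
R(G) = -2 + G
g = 0 (g = (-4 + 6)*0 = 2*0 = 0)
y = -24/35 (y = 7*(-⅕) - 5*(-⅐) = -7/5 + 5/7 = -24/35 ≈ -0.68571)
g + (0*R(6 + 2))*y = 0 + (0*(-2 + (6 + 2)))*(-24/35) = 0 + (0*(-2 + 8))*(-24/35) = 0 + (0*6)*(-24/35) = 0 + 0*(-24/35) = 0 + 0 = 0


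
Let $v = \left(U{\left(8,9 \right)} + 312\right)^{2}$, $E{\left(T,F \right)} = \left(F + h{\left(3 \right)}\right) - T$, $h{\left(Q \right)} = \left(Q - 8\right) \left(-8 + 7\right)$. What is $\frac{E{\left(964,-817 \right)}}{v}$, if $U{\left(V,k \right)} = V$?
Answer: $- \frac{111}{6400} \approx -0.017344$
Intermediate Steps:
$h{\left(Q \right)} = 8 - Q$ ($h{\left(Q \right)} = \left(-8 + Q\right) \left(-1\right) = 8 - Q$)
$E{\left(T,F \right)} = 5 + F - T$ ($E{\left(T,F \right)} = \left(F + \left(8 - 3\right)\right) - T = \left(F + 5\right) - T = \left(5 + F\right) - T = 5 + F - T$)
$v = 102400$ ($v = \left(8 + 312\right)^{2} = 320^{2} = 102400$)
$\frac{E{\left(964,-817 \right)}}{v} = \frac{5 - 817 - 964}{102400} = \left(5 - 817 - 964\right) \frac{1}{102400} = \left(-1776\right) \frac{1}{102400} = - \frac{111}{6400}$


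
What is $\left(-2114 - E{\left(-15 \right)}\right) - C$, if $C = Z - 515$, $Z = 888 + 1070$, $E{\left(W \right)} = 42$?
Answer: $-3599$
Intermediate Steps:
$Z = 1958$
$C = 1443$ ($C = 1958 - 515 = 1443$)
$\left(-2114 - E{\left(-15 \right)}\right) - C = \left(-2114 - 42\right) - 1443 = -2156 - 1443 = -3599$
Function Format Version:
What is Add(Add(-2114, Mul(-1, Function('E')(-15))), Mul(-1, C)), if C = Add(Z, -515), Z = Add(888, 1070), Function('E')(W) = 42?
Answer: -3599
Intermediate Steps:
Z = 1958
C = 1443 (C = Add(1958, -515) = 1443)
Add(Add(-2114, Mul(-1, Function('E')(-15))), Mul(-1, C)) = Add(Add(-2114, Mul(-1, 42)), Mul(-1, 1443)) = Add(Add(-2114, -42), -1443) = Add(-2156, -1443) = -3599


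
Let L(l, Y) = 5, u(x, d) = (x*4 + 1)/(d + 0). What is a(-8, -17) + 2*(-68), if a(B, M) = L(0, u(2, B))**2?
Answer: -111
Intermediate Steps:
u(x, d) = (1 + 4*x)/d (u(x, d) = (4*x + 1)/d = (1 + 4*x)/d)
a(B, M) = 25 (a(B, M) = 5**2 = 25)
a(-8, -17) + 2*(-68) = 25 + 2*(-68) = 25 - 136 = -111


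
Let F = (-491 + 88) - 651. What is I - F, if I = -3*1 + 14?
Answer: 1065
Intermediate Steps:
F = -1054 (F = -403 - 651 = -1054)
I = 11 (I = -3 + 14 = 11)
I - F = 11 - 1*(-1054) = 11 + 1054 = 1065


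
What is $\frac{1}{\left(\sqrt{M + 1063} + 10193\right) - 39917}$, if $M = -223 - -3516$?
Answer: $- \frac{1}{29658} \approx -3.3718 \cdot 10^{-5}$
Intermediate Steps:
$M = 3293$ ($M = -223 + 3516 = 3293$)
$\frac{1}{\left(\sqrt{M + 1063} + 10193\right) - 39917} = \frac{1}{\left(\sqrt{3293 + 1063} + 10193\right) - 39917} = \frac{1}{\left(\sqrt{4356} + 10193\right) - 39917} = \frac{1}{\left(66 + 10193\right) - 39917} = \frac{1}{10259 - 39917} = \frac{1}{-29658} = - \frac{1}{29658}$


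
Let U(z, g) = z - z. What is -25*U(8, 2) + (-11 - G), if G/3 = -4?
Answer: 1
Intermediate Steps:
U(z, g) = 0
G = -12 (G = 3*(-4) = -12)
-25*U(8, 2) + (-11 - G) = -25*0 + (-11 - 1*(-12)) = 0 + (-11 + 12) = 0 + 1 = 1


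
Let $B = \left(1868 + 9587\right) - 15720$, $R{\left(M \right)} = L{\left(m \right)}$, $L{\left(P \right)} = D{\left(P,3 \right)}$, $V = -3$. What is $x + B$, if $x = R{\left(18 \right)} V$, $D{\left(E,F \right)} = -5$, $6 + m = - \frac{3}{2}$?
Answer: $-4250$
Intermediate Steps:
$m = - \frac{15}{2}$ ($m = -6 - \frac{3}{2} = - \frac{15}{2} \approx -7.5$)
$L{\left(P \right)} = -5$
$R{\left(M \right)} = -5$
$x = 15$ ($x = \left(-5\right) \left(-3\right) = 15$)
$B = -4265$ ($B = 11455 - 15720 = -4265$)
$x + B = 15 - 4265 = -4250$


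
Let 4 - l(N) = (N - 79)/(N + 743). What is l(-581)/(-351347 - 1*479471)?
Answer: -109/11216043 ≈ -9.7182e-6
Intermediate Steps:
l(N) = 4 - (-79 + N)/(743 + N) (l(N) = 4 - (N - 79)/(N + 743) = 4 - (-79 + N)/(743 + N))
l(-581)/(-351347 - 1*479471) = (3*(1017 - 581)/(743 - 581))/(-351347 - 1*479471) = (3*436/162)/(-351347 - 479471) = (3*(1/162)*436)/(-830818) = (218/27)*(-1/830818) = -109/11216043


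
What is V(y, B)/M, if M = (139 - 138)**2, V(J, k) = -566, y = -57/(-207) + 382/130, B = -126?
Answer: -566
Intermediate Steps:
y = 14414/4485 (y = -57*(-1/207) + 382*(1/130) = 19/69 + 191/65 = 14414/4485 ≈ 3.2138)
M = 1 (M = 1**2 = 1)
V(y, B)/M = -566/1 = -566*1 = -566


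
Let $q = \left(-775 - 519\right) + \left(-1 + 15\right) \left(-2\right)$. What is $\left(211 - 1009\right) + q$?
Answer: $-2120$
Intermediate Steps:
$q = -1322$ ($q = -1294 + 14 \left(-2\right) = -1294 - 28 = -1322$)
$\left(211 - 1009\right) + q = \left(211 - 1009\right) - 1322 = -798 - 1322 = -2120$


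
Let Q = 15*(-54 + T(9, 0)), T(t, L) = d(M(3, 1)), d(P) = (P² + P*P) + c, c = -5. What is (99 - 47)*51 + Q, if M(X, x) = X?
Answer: 2037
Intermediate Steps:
d(P) = -5 + 2*P² (d(P) = (P² + P*P) - 5 = (P² + P²) - 5 = 2*P² - 5 = -5 + 2*P²)
T(t, L) = 13 (T(t, L) = -5 + 2*3² = -5 + 2*9 = -5 + 18 = 13)
Q = -615 (Q = 15*(-54 + 13) = 15*(-41) = -615)
(99 - 47)*51 + Q = (99 - 47)*51 - 615 = 52*51 - 615 = 2652 - 615 = 2037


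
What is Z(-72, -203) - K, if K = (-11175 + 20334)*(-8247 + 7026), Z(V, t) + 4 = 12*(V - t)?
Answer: 11184707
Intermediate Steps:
Z(V, t) = -4 - 12*t + 12*V (Z(V, t) = -4 + 12*(V - t) = -4 + (-12*t + 12*V) = -4 - 12*t + 12*V)
K = -11183139 (K = 9159*(-1221) = -11183139)
Z(-72, -203) - K = (-4 - 12*(-203) + 12*(-72)) - 1*(-11183139) = (-4 + 2436 - 864) + 11183139 = 1568 + 11183139 = 11184707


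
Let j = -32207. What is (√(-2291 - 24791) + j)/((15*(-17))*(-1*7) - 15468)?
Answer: 32207/13683 - I*√27082/13683 ≈ 2.3538 - 0.012027*I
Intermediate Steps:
(√(-2291 - 24791) + j)/((15*(-17))*(-1*7) - 15468) = (√(-2291 - 24791) - 32207)/((15*(-17))*(-1*7) - 15468) = (√(-27082) - 32207)/(-255*(-7) - 15468) = (I*√27082 - 32207)/(1785 - 15468) = (-32207 + I*√27082)/(-13683) = (-32207 + I*√27082)*(-1/13683) = 32207/13683 - I*√27082/13683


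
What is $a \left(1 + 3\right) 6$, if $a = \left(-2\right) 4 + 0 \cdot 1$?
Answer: $-192$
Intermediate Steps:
$a = -8$ ($a = -8 + 0 = -8$)
$a \left(1 + 3\right) 6 = - 8 \left(1 + 3\right) 6 = - 8 \cdot 4 \cdot 6 = \left(-8\right) 24 = -192$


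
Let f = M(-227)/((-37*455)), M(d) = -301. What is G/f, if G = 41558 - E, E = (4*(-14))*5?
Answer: 100620390/43 ≈ 2.3400e+6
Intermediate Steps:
E = -280 (E = -56*5 = -280)
G = 41838 (G = 41558 - 1*(-280) = 41558 + 280 = 41838)
f = 43/2405 (f = -301/((-37*455)) = -301/(-16835) = -301*(-1/16835) = 43/2405 ≈ 0.017879)
G/f = 41838/(43/2405) = 41838*(2405/43) = 100620390/43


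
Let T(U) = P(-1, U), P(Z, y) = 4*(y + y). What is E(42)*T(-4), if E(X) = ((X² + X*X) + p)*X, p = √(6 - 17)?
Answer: -4741632 - 1344*I*√11 ≈ -4.7416e+6 - 4457.5*I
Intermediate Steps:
p = I*√11 (p = √(-11) = I*√11 ≈ 3.3166*I)
P(Z, y) = 8*y (P(Z, y) = 4*(2*y) = 8*y)
T(U) = 8*U
E(X) = X*(2*X² + I*√11) (E(X) = ((X² + X*X) + I*√11)*X = ((X² + X²) + I*√11)*X = (2*X² + I*√11)*X = X*(2*X² + I*√11))
E(42)*T(-4) = (42*(2*42² + I*√11))*(8*(-4)) = (42*(2*1764 + I*√11))*(-32) = (42*(3528 + I*√11))*(-32) = (148176 + 42*I*√11)*(-32) = -4741632 - 1344*I*√11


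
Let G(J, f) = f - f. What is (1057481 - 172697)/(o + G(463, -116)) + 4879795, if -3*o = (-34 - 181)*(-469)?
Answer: 492051474473/100835 ≈ 4.8798e+6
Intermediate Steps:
o = -100835/3 (o = -(-34 - 181)*(-469)/3 = -(-215)*(-469)/3 = -⅓*100835 = -100835/3 ≈ -33612.)
G(J, f) = 0
(1057481 - 172697)/(o + G(463, -116)) + 4879795 = (1057481 - 172697)/(-100835/3 + 0) + 4879795 = 884784/(-100835/3) + 4879795 = 884784*(-3/100835) + 4879795 = -2654352/100835 + 4879795 = 492051474473/100835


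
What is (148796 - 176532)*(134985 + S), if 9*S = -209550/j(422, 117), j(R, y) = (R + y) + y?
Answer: -460384022105/123 ≈ -3.7430e+9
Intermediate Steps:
j(R, y) = R + 2*y
S = -34925/984 (S = (-209550/(422 + 2*117))/9 = (-209550/(422 + 234))/9 = (-209550/656)/9 = (-209550*1/656)/9 = (1/9)*(-104775/328) = -34925/984 ≈ -35.493)
(148796 - 176532)*(134985 + S) = (148796 - 176532)*(134985 - 34925/984) = -27736*132790315/984 = -460384022105/123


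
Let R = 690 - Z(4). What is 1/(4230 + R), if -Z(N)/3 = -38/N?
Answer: 2/9783 ≈ 0.00020444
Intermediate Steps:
Z(N) = 114/N (Z(N) = -(-114)/N = 114/N)
R = 1323/2 (R = 690 - 114/4 = 690 - 1*57/2 = 690 - 57/2 = 1323/2 ≈ 661.50)
1/(4230 + R) = 1/(4230 + 1323/2) = 1/(9783/2) = 2/9783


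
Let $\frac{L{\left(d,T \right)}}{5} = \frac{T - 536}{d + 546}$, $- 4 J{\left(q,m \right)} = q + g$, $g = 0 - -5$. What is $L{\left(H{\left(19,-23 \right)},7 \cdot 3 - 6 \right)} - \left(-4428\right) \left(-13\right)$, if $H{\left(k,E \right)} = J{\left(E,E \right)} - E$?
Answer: $- \frac{66031118}{1147} \approx -57569.0$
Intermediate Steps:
$g = 5$ ($g = 0 + 5 = 5$)
$J{\left(q,m \right)} = - \frac{5}{4} - \frac{q}{4}$ ($J{\left(q,m \right)} = - \frac{q + 5}{4} = - \frac{5 + q}{4} = - \frac{5}{4} - \frac{q}{4}$)
$H{\left(k,E \right)} = - \frac{5}{4} - \frac{5 E}{4}$ ($H{\left(k,E \right)} = \left(- \frac{5}{4} - \frac{E}{4}\right) - E = - \frac{5}{4} - \frac{5 E}{4}$)
$L{\left(d,T \right)} = \frac{5 \left(-536 + T\right)}{546 + d}$ ($L{\left(d,T \right)} = 5 \frac{T - 536}{d + 546} = 5 \frac{-536 + T}{546 + d} = \frac{5 \left(-536 + T\right)}{546 + d}$)
$L{\left(H{\left(19,-23 \right)},7 \cdot 3 - 6 \right)} - \left(-4428\right) \left(-13\right) = \frac{5 \left(-536 + \left(7 \cdot 3 - 6\right)\right)}{546 - - \frac{55}{2}} - \left(-4428\right) \left(-13\right) = \frac{5 \left(-536 + \left(21 - 6\right)\right)}{546 + \left(- \frac{5}{4} + \frac{115}{4}\right)} - 57564 = \frac{5 \left(-536 + 15\right)}{546 + \frac{55}{2}} - 57564 = 5 \frac{1}{\frac{1147}{2}} \left(-521\right) - 57564 = 5 \cdot \frac{2}{1147} \left(-521\right) - 57564 = - \frac{5210}{1147} - 57564 = - \frac{66031118}{1147}$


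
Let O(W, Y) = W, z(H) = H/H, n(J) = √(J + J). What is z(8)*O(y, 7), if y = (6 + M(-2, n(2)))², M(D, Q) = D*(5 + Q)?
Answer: 64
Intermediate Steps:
n(J) = √2*√J (n(J) = √(2*J) = √2*√J)
z(H) = 1
y = 64 (y = (6 - 2*(5 + √2*√2))² = (6 - 2*(5 + 2))² = (6 - 2*7)² = (6 - 14)² = (-8)² = 64)
z(8)*O(y, 7) = 1*64 = 64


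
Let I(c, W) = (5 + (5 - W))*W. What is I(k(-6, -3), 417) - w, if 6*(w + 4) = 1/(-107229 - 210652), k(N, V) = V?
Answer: -323695043489/1907286 ≈ -1.6972e+5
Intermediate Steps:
I(c, W) = W*(10 - W) (I(c, W) = (10 - W)*W = W*(10 - W))
w = -7629145/1907286 (w = -4 + 1/(6*(-107229 - 210652)) = -4 + (⅙)/(-317881) = -4 + (⅙)*(-1/317881) = -4 - 1/1907286 = -7629145/1907286 ≈ -4.0000)
I(k(-6, -3), 417) - w = 417*(10 - 1*417) - 1*(-7629145/1907286) = 417*(10 - 417) + 7629145/1907286 = 417*(-407) + 7629145/1907286 = -169719 + 7629145/1907286 = -323695043489/1907286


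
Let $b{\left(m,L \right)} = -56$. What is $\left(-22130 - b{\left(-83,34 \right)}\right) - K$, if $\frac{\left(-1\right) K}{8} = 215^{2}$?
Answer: $347726$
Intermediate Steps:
$K = -369800$ ($K = - 8 \cdot 215^{2} = \left(-8\right) 46225 = -369800$)
$\left(-22130 - b{\left(-83,34 \right)}\right) - K = \left(-22130 - -56\right) - -369800 = \left(-22130 + 56\right) + 369800 = -22074 + 369800 = 347726$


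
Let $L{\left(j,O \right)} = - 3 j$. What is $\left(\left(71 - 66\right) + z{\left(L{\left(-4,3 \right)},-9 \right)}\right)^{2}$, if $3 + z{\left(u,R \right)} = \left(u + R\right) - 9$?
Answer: $16$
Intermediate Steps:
$z{\left(u,R \right)} = -12 + R + u$ ($z{\left(u,R \right)} = -3 - \left(9 - R - u\right) = -3 + \left(-9 + R + u\right) = -12 + R + u$)
$\left(\left(71 - 66\right) + z{\left(L{\left(-4,3 \right)},-9 \right)}\right)^{2} = \left(\left(71 - 66\right) - 9\right)^{2} = \left(5 - 9\right)^{2} = \left(-4\right)^{2} = 16$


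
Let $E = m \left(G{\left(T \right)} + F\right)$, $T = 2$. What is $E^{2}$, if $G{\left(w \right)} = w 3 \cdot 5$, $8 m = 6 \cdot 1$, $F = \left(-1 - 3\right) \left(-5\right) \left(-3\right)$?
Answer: $\frac{2025}{4} \approx 506.25$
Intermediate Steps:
$F = -60$ ($F = \left(-1 - 3\right) \left(-5\right) \left(-3\right) = \left(-4\right) \left(-5\right) \left(-3\right) = 20 \left(-3\right) = -60$)
$m = \frac{3}{4}$ ($m = \frac{6 \cdot 1}{8} = \frac{1}{8} \cdot 6 = \frac{3}{4} \approx 0.75$)
$G{\left(w \right)} = 15 w$ ($G{\left(w \right)} = 3 w 5 = 15 w$)
$E = - \frac{45}{2}$ ($E = \frac{3 \left(15 \cdot 2 - 60\right)}{4} = \frac{3 \left(30 - 60\right)}{4} = \frac{3}{4} \left(-30\right) = - \frac{45}{2} \approx -22.5$)
$E^{2} = \left(- \frac{45}{2}\right)^{2} = \frac{2025}{4}$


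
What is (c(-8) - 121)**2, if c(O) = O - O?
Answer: 14641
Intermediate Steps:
c(O) = 0
(c(-8) - 121)**2 = (0 - 121)**2 = (-121)**2 = 14641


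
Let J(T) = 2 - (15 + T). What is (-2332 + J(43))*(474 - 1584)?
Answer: 2650680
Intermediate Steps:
J(T) = -13 - T (J(T) = 2 + (-15 - T) = -13 - T)
(-2332 + J(43))*(474 - 1584) = (-2332 + (-13 - 1*43))*(474 - 1584) = (-2332 + (-13 - 43))*(-1110) = (-2332 - 56)*(-1110) = -2388*(-1110) = 2650680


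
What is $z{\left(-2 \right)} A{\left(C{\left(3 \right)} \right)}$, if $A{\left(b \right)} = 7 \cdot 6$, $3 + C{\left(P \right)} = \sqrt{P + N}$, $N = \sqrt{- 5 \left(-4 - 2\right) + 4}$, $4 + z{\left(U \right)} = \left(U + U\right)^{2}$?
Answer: $504$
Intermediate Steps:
$z{\left(U \right)} = -4 + 4 U^{2}$ ($z{\left(U \right)} = -4 + \left(U + U\right)^{2} = -4 + \left(2 U\right)^{2} = -4 + 4 U^{2}$)
$N = \sqrt{34}$ ($N = \sqrt{\left(-5\right) \left(-6\right) + 4} = \sqrt{30 + 4} = \sqrt{34} \approx 5.8309$)
$C{\left(P \right)} = -3 + \sqrt{P + \sqrt{34}}$
$A{\left(b \right)} = 42$
$z{\left(-2 \right)} A{\left(C{\left(3 \right)} \right)} = \left(-4 + 4 \left(-2\right)^{2}\right) 42 = \left(-4 + 4 \cdot 4\right) 42 = \left(-4 + 16\right) 42 = 12 \cdot 42 = 504$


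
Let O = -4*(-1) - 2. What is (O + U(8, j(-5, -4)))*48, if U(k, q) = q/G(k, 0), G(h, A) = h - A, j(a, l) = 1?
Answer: 102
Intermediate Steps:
O = 2 (O = 4 - 2 = 2)
U(k, q) = q/k (U(k, q) = q/(k - 1*0) = q/(k + 0) = q/k)
(O + U(8, j(-5, -4)))*48 = (2 + 1/8)*48 = (2 + 1*(⅛))*48 = (2 + ⅛)*48 = (17/8)*48 = 102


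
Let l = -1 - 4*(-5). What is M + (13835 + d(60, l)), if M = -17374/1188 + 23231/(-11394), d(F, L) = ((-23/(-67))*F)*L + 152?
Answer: 20100075700/1399563 ≈ 14362.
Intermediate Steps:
l = 19 (l = -1 + 20 = 19)
d(F, L) = 152 + 23*F*L/67 (d(F, L) = ((-23*(-1/67))*F)*L + 152 = (23*F/67)*L + 152 = 23*F*L/67 + 152 = 152 + 23*F*L/67)
M = -348083/20889 (M = -17374*1/1188 + 23231*(-1/11394) = -8687/594 - 23231/11394 = -348083/20889 ≈ -16.663)
M + (13835 + d(60, l)) = -348083/20889 + (13835 + (152 + (23/67)*60*19)) = -348083/20889 + (13835 + (152 + 26220/67)) = -348083/20889 + (13835 + 36404/67) = -348083/20889 + 963349/67 = 20100075700/1399563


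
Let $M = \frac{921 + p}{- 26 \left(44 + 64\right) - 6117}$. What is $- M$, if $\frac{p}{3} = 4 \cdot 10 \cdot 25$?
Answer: $\frac{1307}{2975} \approx 0.43933$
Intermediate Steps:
$p = 3000$ ($p = 3 \cdot 4 \cdot 10 \cdot 25 = 3 \cdot 40 \cdot 25 = 3 \cdot 1000 = 3000$)
$M = - \frac{1307}{2975}$ ($M = \frac{921 + 3000}{- 26 \left(44 + 64\right) - 6117} = \frac{3921}{\left(-26\right) 108 - 6117} = \frac{3921}{-2808 - 6117} = \frac{3921}{-8925} = 3921 \left(- \frac{1}{8925}\right) = - \frac{1307}{2975} \approx -0.43933$)
$- M = \left(-1\right) \left(- \frac{1307}{2975}\right) = \frac{1307}{2975}$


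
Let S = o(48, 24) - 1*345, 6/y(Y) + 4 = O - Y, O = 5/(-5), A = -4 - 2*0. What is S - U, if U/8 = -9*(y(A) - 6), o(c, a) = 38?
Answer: -1171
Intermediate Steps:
A = -4 (A = -4 + 0 = -4)
O = -1 (O = 5*(-⅕) = -1)
y(Y) = 6/(-5 - Y) (y(Y) = 6/(-4 + (-1 - Y)) = 6/(-5 - Y))
U = 864 (U = 8*(-9*(-6/(5 - 4) - 6)) = 8*(-9*(-6/1 - 6)) = 8*(-9*(-6*1 - 6)) = 8*(-9*(-6 - 6)) = 8*(-9*(-12)) = 8*108 = 864)
S = -307 (S = 38 - 1*345 = 38 - 345 = -307)
S - U = -307 - 1*864 = -307 - 864 = -1171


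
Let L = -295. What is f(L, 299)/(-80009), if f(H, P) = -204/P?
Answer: 204/23922691 ≈ 8.5275e-6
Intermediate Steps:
f(L, 299)/(-80009) = -204/299/(-80009) = -204*1/299*(-1/80009) = -204/299*(-1/80009) = 204/23922691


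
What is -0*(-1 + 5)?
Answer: 0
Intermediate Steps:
-0*(-1 + 5) = -0*4 = -81*0 = 0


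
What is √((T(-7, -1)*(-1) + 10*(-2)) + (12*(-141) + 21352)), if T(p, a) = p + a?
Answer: 8*√307 ≈ 140.17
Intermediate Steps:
T(p, a) = a + p
√((T(-7, -1)*(-1) + 10*(-2)) + (12*(-141) + 21352)) = √(((-1 - 7)*(-1) + 10*(-2)) + (12*(-141) + 21352)) = √((-8*(-1) - 20) + (-1692 + 21352)) = √((8 - 20) + 19660) = √(-12 + 19660) = √19648 = 8*√307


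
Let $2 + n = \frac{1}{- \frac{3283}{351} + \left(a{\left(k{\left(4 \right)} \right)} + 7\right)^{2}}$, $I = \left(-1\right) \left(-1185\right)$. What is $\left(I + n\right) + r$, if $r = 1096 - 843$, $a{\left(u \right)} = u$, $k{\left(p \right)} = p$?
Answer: $\frac{56274319}{39188} \approx 1436.0$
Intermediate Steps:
$I = 1185$
$r = 253$ ($r = 1096 - 843 = 253$)
$n = - \frac{78025}{39188}$ ($n = -2 + \frac{1}{- \frac{3283}{351} + \left(4 + 7\right)^{2}} = -2 + \frac{1}{\left(-3283\right) \frac{1}{351} + 11^{2}} = -2 + \frac{1}{- \frac{3283}{351} + 121} = -2 + \frac{1}{\frac{39188}{351}} = -2 + \frac{351}{39188} = - \frac{78025}{39188} \approx -1.991$)
$\left(I + n\right) + r = \left(1185 - \frac{78025}{39188}\right) + 253 = \frac{46359755}{39188} + 253 = \frac{56274319}{39188}$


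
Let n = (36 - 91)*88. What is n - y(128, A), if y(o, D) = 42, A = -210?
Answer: -4882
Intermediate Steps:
n = -4840 (n = -55*88 = -4840)
n - y(128, A) = -4840 - 1*42 = -4840 - 42 = -4882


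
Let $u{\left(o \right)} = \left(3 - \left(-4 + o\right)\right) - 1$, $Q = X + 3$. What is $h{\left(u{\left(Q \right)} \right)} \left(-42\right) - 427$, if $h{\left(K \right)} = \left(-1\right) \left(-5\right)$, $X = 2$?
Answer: $-637$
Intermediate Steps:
$Q = 5$ ($Q = 2 + 3 = 5$)
$u{\left(o \right)} = 6 - o$ ($u{\left(o \right)} = \left(7 - o\right) - 1 = 6 - o$)
$h{\left(K \right)} = 5$
$h{\left(u{\left(Q \right)} \right)} \left(-42\right) - 427 = 5 \left(-42\right) - 427 = -210 - 427 = -637$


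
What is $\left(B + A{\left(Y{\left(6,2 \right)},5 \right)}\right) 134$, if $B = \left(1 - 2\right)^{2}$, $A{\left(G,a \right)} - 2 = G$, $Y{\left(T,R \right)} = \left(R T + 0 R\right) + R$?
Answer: $2278$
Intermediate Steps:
$Y{\left(T,R \right)} = R + R T$ ($Y{\left(T,R \right)} = \left(R T + 0\right) + R = R T + R = R + R T$)
$A{\left(G,a \right)} = 2 + G$
$B = 1$ ($B = \left(-1\right)^{2} = 1$)
$\left(B + A{\left(Y{\left(6,2 \right)},5 \right)}\right) 134 = \left(1 + \left(2 + 2 \left(1 + 6\right)\right)\right) 134 = \left(1 + \left(2 + 2 \cdot 7\right)\right) 134 = \left(1 + \left(2 + 14\right)\right) 134 = \left(1 + 16\right) 134 = 17 \cdot 134 = 2278$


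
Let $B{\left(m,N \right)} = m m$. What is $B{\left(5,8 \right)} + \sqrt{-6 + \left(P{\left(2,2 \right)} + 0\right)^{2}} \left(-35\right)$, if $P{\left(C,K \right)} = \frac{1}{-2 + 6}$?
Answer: $25 - \frac{35 i \sqrt{95}}{4} \approx 25.0 - 85.284 i$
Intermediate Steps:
$P{\left(C,K \right)} = \frac{1}{4}$
$B{\left(m,N \right)} = m^{2}$
$B{\left(5,8 \right)} + \sqrt{-6 + \left(P{\left(2,2 \right)} + 0\right)^{2}} \left(-35\right) = 5^{2} + \sqrt{-6 + \left(\frac{1}{4} + 0\right)^{2}} \left(-35\right) = 25 + \sqrt{-6 + \left(\frac{1}{4}\right)^{2}} \left(-35\right) = 25 + \sqrt{-6 + \frac{1}{16}} \left(-35\right) = 25 + \sqrt{- \frac{95}{16}} \left(-35\right) = 25 + \frac{i \sqrt{95}}{4} \left(-35\right) = 25 - \frac{35 i \sqrt{95}}{4}$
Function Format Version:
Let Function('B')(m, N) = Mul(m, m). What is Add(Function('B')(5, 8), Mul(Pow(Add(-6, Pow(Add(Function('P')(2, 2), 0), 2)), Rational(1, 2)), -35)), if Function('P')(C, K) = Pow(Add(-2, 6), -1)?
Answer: Add(25, Mul(Rational(-35, 4), I, Pow(95, Rational(1, 2)))) ≈ Add(25.000, Mul(-85.284, I))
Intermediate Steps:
Function('P')(C, K) = Rational(1, 4) (Function('P')(C, K) = Pow(4, -1) = Rational(1, 4))
Function('B')(m, N) = Pow(m, 2)
Add(Function('B')(5, 8), Mul(Pow(Add(-6, Pow(Add(Function('P')(2, 2), 0), 2)), Rational(1, 2)), -35)) = Add(Pow(5, 2), Mul(Pow(Add(-6, Pow(Add(Rational(1, 4), 0), 2)), Rational(1, 2)), -35)) = Add(25, Mul(Pow(Add(-6, Pow(Rational(1, 4), 2)), Rational(1, 2)), -35)) = Add(25, Mul(Pow(Add(-6, Rational(1, 16)), Rational(1, 2)), -35)) = Add(25, Mul(Pow(Rational(-95, 16), Rational(1, 2)), -35)) = Add(25, Mul(Mul(Rational(1, 4), I, Pow(95, Rational(1, 2))), -35)) = Add(25, Mul(Rational(-35, 4), I, Pow(95, Rational(1, 2))))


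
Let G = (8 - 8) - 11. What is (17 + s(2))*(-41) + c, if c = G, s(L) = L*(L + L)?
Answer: -1036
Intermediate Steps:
s(L) = 2*L² (s(L) = L*(2*L) = 2*L²)
G = -11 (G = 0 - 11 = -11)
c = -11
(17 + s(2))*(-41) + c = (17 + 2*2²)*(-41) - 11 = (17 + 2*4)*(-41) - 11 = (17 + 8)*(-41) - 11 = 25*(-41) - 11 = -1025 - 11 = -1036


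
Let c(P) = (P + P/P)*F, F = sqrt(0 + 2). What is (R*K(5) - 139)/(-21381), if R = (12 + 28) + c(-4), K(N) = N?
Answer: -61/21381 + 5*sqrt(2)/7127 ≈ -0.0018608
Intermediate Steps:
F = sqrt(2) ≈ 1.4142
c(P) = sqrt(2)*(1 + P) (c(P) = (P + P/P)*sqrt(2) = (P + 1)*sqrt(2) = (1 + P)*sqrt(2) = sqrt(2)*(1 + P))
R = 40 - 3*sqrt(2) (R = (12 + 28) + sqrt(2)*(1 - 4) = 40 + sqrt(2)*(-3) = 40 - 3*sqrt(2) ≈ 35.757)
(R*K(5) - 139)/(-21381) = ((40 - 3*sqrt(2))*5 - 139)/(-21381) = ((200 - 15*sqrt(2)) - 139)*(-1/21381) = (61 - 15*sqrt(2))*(-1/21381) = -61/21381 + 5*sqrt(2)/7127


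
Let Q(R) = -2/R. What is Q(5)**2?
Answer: 4/25 ≈ 0.16000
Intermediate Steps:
Q(5)**2 = (-2/5)**2 = 4/25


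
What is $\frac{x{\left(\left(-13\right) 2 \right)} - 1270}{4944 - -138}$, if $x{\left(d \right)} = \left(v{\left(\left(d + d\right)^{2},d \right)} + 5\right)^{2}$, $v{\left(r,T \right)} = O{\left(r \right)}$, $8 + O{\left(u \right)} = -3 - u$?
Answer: $\frac{111255}{77} \approx 1444.9$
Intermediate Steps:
$O{\left(u \right)} = -11 - u$ ($O{\left(u \right)} = -8 - \left(3 + u\right) = -11 - u$)
$v{\left(r,T \right)} = -11 - r$
$x{\left(d \right)} = \left(-6 - 4 d^{2}\right)^{2}$ ($x{\left(d \right)} = \left(\left(-11 - \left(d + d\right)^{2}\right) + 5\right)^{2} = \left(\left(-11 - \left(2 d\right)^{2}\right) + 5\right)^{2} = \left(\left(-11 - 4 d^{2}\right) + 5\right)^{2} = \left(-6 - 4 d^{2}\right)^{2}$)
$\frac{x{\left(\left(-13\right) 2 \right)} - 1270}{4944 - -138} = \frac{4 \left(3 + 2 \left(\left(-13\right) 2\right)^{2}\right)^{2} - 1270}{4944 - -138} = \frac{4 \left(3 + 2 \left(-26\right)^{2}\right)^{2} - 1270}{4944 + 138} = \frac{4 \left(3 + 2 \cdot 676\right)^{2} - 1270}{5082} = \left(4 \left(3 + 1352\right)^{2} - 1270\right) \frac{1}{5082} = \left(4 \cdot 1355^{2} - 1270\right) \frac{1}{5082} = \left(4 \cdot 1836025 - 1270\right) \frac{1}{5082} = \left(7344100 - 1270\right) \frac{1}{5082} = 7342830 \cdot \frac{1}{5082} = \frac{111255}{77}$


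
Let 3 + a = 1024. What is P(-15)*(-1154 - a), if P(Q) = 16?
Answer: -34800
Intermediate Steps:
a = 1021 (a = -3 + 1024 = 1021)
P(-15)*(-1154 - a) = 16*(-1154 - 1*1021) = 16*(-1154 - 1021) = 16*(-2175) = -34800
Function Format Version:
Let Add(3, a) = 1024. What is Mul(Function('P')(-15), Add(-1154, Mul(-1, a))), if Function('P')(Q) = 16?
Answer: -34800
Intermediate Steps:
a = 1021 (a = Add(-3, 1024) = 1021)
Mul(Function('P')(-15), Add(-1154, Mul(-1, a))) = Mul(16, Add(-1154, Mul(-1, 1021))) = Mul(16, Add(-1154, -1021)) = Mul(16, -2175) = -34800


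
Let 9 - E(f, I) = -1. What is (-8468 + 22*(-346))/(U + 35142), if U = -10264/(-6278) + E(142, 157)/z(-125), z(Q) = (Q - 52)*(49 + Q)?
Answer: -67899131424/148396911463 ≈ -0.45755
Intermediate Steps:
z(Q) = (-52 + Q)*(49 + Q)
E(f, I) = 10 (E(f, I) = 9 - 1*(-1) = 9 + 1 = 10)
U = 34533527/21112914 (U = -10264/(-6278) + 10/(-2548 + (-125)**2 - 3*(-125)) = -10264*(-1/6278) + 10/(-2548 + 15625 + 375) = 5132/3139 + 10/13452 = 5132/3139 + 10*(1/13452) = 5132/3139 + 5/6726 = 34533527/21112914 ≈ 1.6357)
(-8468 + 22*(-346))/(U + 35142) = (-8468 + 22*(-346))/(34533527/21112914 + 35142) = (-8468 - 7612)/(741984557315/21112914) = -16080*21112914/741984557315 = -67899131424/148396911463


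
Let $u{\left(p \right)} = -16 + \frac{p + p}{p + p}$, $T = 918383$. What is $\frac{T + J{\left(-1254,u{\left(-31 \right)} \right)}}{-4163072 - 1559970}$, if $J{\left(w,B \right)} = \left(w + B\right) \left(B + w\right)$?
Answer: $- \frac{29404}{66547} \approx -0.44185$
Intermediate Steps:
$u{\left(p \right)} = -15$ ($u{\left(p \right)} = -16 + \frac{2 p}{2 p} = -16 + 2 p \frac{1}{2 p} = -16 + 1 = -15$)
$J{\left(w,B \right)} = \left(B + w\right)^{2}$ ($J{\left(w,B \right)} = \left(B + w\right) \left(B + w\right) = \left(B + w\right)^{2}$)
$\frac{T + J{\left(-1254,u{\left(-31 \right)} \right)}}{-4163072 - 1559970} = \frac{918383 + \left(-15 - 1254\right)^{2}}{-4163072 - 1559970} = \frac{918383 + \left(-1269\right)^{2}}{-5723042} = \left(918383 + 1610361\right) \left(- \frac{1}{5723042}\right) = 2528744 \left(- \frac{1}{5723042}\right) = - \frac{29404}{66547}$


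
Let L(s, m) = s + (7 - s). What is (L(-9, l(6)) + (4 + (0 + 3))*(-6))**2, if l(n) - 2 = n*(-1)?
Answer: 1225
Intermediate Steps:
l(n) = 2 - n (l(n) = 2 + n*(-1) = 2 - n)
L(s, m) = 7
(L(-9, l(6)) + (4 + (0 + 3))*(-6))**2 = (7 + (4 + (0 + 3))*(-6))**2 = (7 + (4 + 3)*(-6))**2 = (7 + 7*(-6))**2 = (7 - 42)**2 = (-35)**2 = 1225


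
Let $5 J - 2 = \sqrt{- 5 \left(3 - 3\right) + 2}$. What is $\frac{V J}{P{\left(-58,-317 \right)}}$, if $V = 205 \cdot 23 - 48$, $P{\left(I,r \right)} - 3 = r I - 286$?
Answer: $\frac{9334}{90515} + \frac{4667 \sqrt{2}}{90515} \approx 0.17604$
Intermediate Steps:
$J = \frac{2}{5} + \frac{\sqrt{2}}{5}$ ($J = \frac{2}{5} + \frac{\sqrt{- 5 \left(3 - 3\right) + 2}}{5} = \frac{2}{5} + \frac{\sqrt{\left(-5\right) 0 + 2}}{5} = \frac{2}{5} + \frac{\sqrt{0 + 2}}{5} = \frac{2}{5} + \frac{\sqrt{2}}{5} \approx 0.68284$)
$P{\left(I,r \right)} = -283 + I r$ ($P{\left(I,r \right)} = 3 + \left(r I - 286\right) = 3 + \left(I r - 286\right) = 3 + \left(-286 + I r\right) = -283 + I r$)
$V = 4667$ ($V = 4715 - 48 = 4667$)
$\frac{V J}{P{\left(-58,-317 \right)}} = \frac{4667 \left(\frac{2}{5} + \frac{\sqrt{2}}{5}\right)}{-283 - -18386} = \frac{\frac{9334}{5} + \frac{4667 \sqrt{2}}{5}}{-283 + 18386} = \frac{\frac{9334}{5} + \frac{4667 \sqrt{2}}{5}}{18103} = \left(\frac{9334}{5} + \frac{4667 \sqrt{2}}{5}\right) \frac{1}{18103} = \frac{9334}{90515} + \frac{4667 \sqrt{2}}{90515}$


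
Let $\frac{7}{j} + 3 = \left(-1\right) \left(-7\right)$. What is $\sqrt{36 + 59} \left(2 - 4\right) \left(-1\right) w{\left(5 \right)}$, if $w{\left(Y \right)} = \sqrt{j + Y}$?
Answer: $3 \sqrt{285} \approx 50.646$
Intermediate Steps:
$j = \frac{7}{4}$ ($j = \frac{7}{-3 - -7} = \frac{7}{-3 + 7} = \frac{7}{4} \approx 1.75$)
$w{\left(Y \right)} = \sqrt{\frac{7}{4} + Y}$
$\sqrt{36 + 59} \left(2 - 4\right) \left(-1\right) w{\left(5 \right)} = \sqrt{36 + 59} \left(2 - 4\right) \left(-1\right) \frac{\sqrt{7 + 4 \cdot 5}}{2} = \sqrt{95} \left(\left(-2\right) \left(-1\right)\right) \frac{\sqrt{7 + 20}}{2} = \sqrt{95} \cdot 2 \frac{\sqrt{27}}{2} = 2 \sqrt{95} \frac{3 \sqrt{3}}{2} = 3 \sqrt{285}$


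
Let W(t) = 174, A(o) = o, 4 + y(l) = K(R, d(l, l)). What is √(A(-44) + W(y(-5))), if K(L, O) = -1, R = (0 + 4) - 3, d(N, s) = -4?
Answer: √130 ≈ 11.402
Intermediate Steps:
R = 1 (R = 4 - 3 = 1)
y(l) = -5 (y(l) = -4 - 1 = -5)
√(A(-44) + W(y(-5))) = √(-44 + 174) = √130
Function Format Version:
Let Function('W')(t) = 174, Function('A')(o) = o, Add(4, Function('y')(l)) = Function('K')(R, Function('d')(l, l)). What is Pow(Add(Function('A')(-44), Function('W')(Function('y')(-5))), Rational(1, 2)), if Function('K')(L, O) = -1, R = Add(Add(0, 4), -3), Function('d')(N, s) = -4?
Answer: Pow(130, Rational(1, 2)) ≈ 11.402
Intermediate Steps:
R = 1 (R = Add(4, -3) = 1)
Function('y')(l) = -5 (Function('y')(l) = Add(-4, -1) = -5)
Pow(Add(Function('A')(-44), Function('W')(Function('y')(-5))), Rational(1, 2)) = Pow(Add(-44, 174), Rational(1, 2)) = Pow(130, Rational(1, 2))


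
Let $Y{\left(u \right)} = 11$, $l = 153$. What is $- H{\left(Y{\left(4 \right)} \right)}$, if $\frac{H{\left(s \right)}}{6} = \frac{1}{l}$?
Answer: $- \frac{2}{51} \approx -0.039216$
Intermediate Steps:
$H{\left(s \right)} = \frac{2}{51}$ ($H{\left(s \right)} = \frac{6}{153} = 6 \cdot \frac{1}{153} = \frac{2}{51}$)
$- H{\left(Y{\left(4 \right)} \right)} = \left(-1\right) \frac{2}{51} = - \frac{2}{51}$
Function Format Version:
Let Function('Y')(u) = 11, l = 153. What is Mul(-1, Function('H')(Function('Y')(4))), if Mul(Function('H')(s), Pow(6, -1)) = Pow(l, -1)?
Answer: Rational(-2, 51) ≈ -0.039216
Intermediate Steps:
Function('H')(s) = Rational(2, 51) (Function('H')(s) = Mul(6, Pow(153, -1)) = Mul(6, Rational(1, 153)) = Rational(2, 51))
Mul(-1, Function('H')(Function('Y')(4))) = Mul(-1, Rational(2, 51)) = Rational(-2, 51)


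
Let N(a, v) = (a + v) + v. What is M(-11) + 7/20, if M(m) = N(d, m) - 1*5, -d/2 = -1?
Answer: -493/20 ≈ -24.650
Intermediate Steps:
d = 2 (d = -2*(-1) = 2)
N(a, v) = a + 2*v
M(m) = -3 + 2*m (M(m) = (2 + 2*m) - 1*5 = (2 + 2*m) - 5 = -3 + 2*m)
M(-11) + 7/20 = (-3 + 2*(-11)) + 7/20 = (-3 - 22) + (1/20)*7 = -25 + 7/20 = -493/20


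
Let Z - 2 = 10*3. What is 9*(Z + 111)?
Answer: 1287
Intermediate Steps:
Z = 32 (Z = 2 + 10*3 = 2 + 30 = 32)
9*(Z + 111) = 9*(32 + 111) = 9*143 = 1287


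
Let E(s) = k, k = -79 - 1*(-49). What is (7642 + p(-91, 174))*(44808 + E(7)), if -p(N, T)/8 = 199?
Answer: 270906900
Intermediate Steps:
k = -30 (k = -79 + 49 = -30)
E(s) = -30
p(N, T) = -1592 (p(N, T) = -8*199 = -1592)
(7642 + p(-91, 174))*(44808 + E(7)) = (7642 - 1592)*(44808 - 30) = 6050*44778 = 270906900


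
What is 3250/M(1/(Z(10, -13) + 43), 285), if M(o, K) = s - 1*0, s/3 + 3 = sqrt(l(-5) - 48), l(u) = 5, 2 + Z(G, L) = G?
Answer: -125/2 - 125*I*sqrt(43)/6 ≈ -62.5 - 136.61*I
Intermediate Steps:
Z(G, L) = -2 + G
s = -9 + 3*I*sqrt(43) (s = -9 + 3*sqrt(5 - 48) = -9 + 3*sqrt(-43) = -9 + 3*(I*sqrt(43)) = -9 + 3*I*sqrt(43) ≈ -9.0 + 19.672*I)
M(o, K) = -9 + 3*I*sqrt(43) (M(o, K) = (-9 + 3*I*sqrt(43)) - 1*0 = (-9 + 3*I*sqrt(43)) + 0 = -9 + 3*I*sqrt(43))
3250/M(1/(Z(10, -13) + 43), 285) = 3250/(-9 + 3*I*sqrt(43))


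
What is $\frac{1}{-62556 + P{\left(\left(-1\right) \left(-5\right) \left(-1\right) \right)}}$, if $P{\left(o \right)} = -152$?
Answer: $- \frac{1}{62708} \approx -1.5947 \cdot 10^{-5}$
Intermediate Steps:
$\frac{1}{-62556 + P{\left(\left(-1\right) \left(-5\right) \left(-1\right) \right)}} = \frac{1}{-62556 - 152} = \frac{1}{-62708} = - \frac{1}{62708}$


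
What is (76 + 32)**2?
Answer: 11664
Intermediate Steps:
(76 + 32)**2 = 108**2 = 11664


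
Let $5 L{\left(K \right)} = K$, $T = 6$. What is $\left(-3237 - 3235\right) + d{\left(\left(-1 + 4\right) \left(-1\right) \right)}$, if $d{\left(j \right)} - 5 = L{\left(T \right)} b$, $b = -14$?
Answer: $- \frac{32419}{5} \approx -6483.8$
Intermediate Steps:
$L{\left(K \right)} = \frac{K}{5}$
$d{\left(j \right)} = - \frac{59}{5}$ ($d{\left(j \right)} = 5 + \frac{1}{5} \cdot 6 \left(-14\right) = 5 + \frac{6}{5} \left(-14\right) = 5 - \frac{84}{5} = - \frac{59}{5}$)
$\left(-3237 - 3235\right) + d{\left(\left(-1 + 4\right) \left(-1\right) \right)} = \left(-3237 - 3235\right) - \frac{59}{5} = -6472 - \frac{59}{5} = - \frac{32419}{5}$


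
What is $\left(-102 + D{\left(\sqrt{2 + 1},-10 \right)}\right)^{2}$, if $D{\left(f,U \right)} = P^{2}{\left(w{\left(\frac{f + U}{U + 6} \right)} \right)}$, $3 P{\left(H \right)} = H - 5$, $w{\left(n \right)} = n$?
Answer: $\frac{212723425}{20736} - \frac{72925 \sqrt{3}}{2592} \approx 10210.0$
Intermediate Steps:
$P{\left(H \right)} = - \frac{5}{3} + \frac{H}{3}$ ($P{\left(H \right)} = \frac{H - 5}{3} = \frac{-5 + H}{3} = - \frac{5}{3} + \frac{H}{3}$)
$D{\left(f,U \right)} = \left(- \frac{5}{3} + \frac{U + f}{3 \left(6 + U\right)}\right)^{2}$ ($D{\left(f,U \right)} = \left(- \frac{5}{3} + \frac{\left(f + U\right) \frac{1}{U + 6}}{3}\right)^{2} = \left(- \frac{5}{3} + \frac{\left(U + f\right) \frac{1}{6 + U}}{3}\right)^{2} = \left(- \frac{5}{3} + \frac{\frac{1}{6 + U} \left(U + f\right)}{3}\right)^{2} = \left(- \frac{5}{3} + \frac{U + f}{3 \left(6 + U\right)}\right)^{2}$)
$\left(-102 + D{\left(\sqrt{2 + 1},-10 \right)}\right)^{2} = \left(-102 + \frac{\left(30 - \sqrt{2 + 1} + 4 \left(-10\right)\right)^{2}}{9 \left(6 - 10\right)^{2}}\right)^{2} = \left(-102 + \frac{\left(30 - \sqrt{3} - 40\right)^{2}}{9 \cdot 16}\right)^{2} = \left(-102 + \frac{1}{9} \cdot \frac{1}{16} \left(-10 - \sqrt{3}\right)^{2}\right)^{2} = \left(-102 + \frac{\left(-10 - \sqrt{3}\right)^{2}}{144}\right)^{2}$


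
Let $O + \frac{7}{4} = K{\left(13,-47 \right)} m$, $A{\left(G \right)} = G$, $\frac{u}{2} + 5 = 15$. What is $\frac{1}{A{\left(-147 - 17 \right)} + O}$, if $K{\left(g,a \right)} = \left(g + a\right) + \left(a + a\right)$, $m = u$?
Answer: $- \frac{4}{10903} \approx -0.00036687$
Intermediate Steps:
$u = 20$ ($u = -10 + 2 \cdot 15 = -10 + 30 = 20$)
$m = 20$
$K{\left(g,a \right)} = g + 3 a$ ($K{\left(g,a \right)} = \left(a + g\right) + 2 a = g + 3 a$)
$O = - \frac{10247}{4}$ ($O = - \frac{7}{4} + \left(13 + 3 \left(-47\right)\right) 20 = - \frac{7}{4} + \left(13 - 141\right) 20 = - \frac{7}{4} - 2560 = - \frac{10247}{4} \approx -2561.8$)
$\frac{1}{A{\left(-147 - 17 \right)} + O} = \frac{1}{\left(-147 - 17\right) - \frac{10247}{4}} = \frac{1}{-164 - \frac{10247}{4}} = \frac{1}{- \frac{10903}{4}} = - \frac{4}{10903}$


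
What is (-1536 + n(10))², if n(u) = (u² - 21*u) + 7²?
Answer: 2550409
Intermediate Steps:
n(u) = 49 + u² - 21*u (n(u) = (u² - 21*u) + 49 = 49 + u² - 21*u)
(-1536 + n(10))² = (-1536 + (49 + 10² - 21*10))² = (-1536 + (49 + 100 - 210))² = (-1536 - 61)² = (-1597)² = 2550409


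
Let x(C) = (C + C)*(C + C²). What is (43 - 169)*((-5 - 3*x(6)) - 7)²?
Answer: -292644576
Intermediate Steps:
x(C) = 2*C*(C + C²) (x(C) = (2*C)*(C + C²) = 2*C*(C + C²))
(43 - 169)*((-5 - 3*x(6)) - 7)² = (43 - 169)*((-5 - 6*6²*(1 + 6)) - 7)² = -126*((-5 - 6*36*7) - 7)² = -126*((-5 - 3*504) - 7)² = -126*((-5 - 1512) - 7)² = -126*(-1517 - 7)² = -126*(-1524)² = -126*2322576 = -292644576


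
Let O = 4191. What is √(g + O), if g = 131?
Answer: √4322 ≈ 65.742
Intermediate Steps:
√(g + O) = √(131 + 4191) = √4322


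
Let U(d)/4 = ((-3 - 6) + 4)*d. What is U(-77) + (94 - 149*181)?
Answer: -25335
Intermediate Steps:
U(d) = -20*d (U(d) = 4*(((-3 - 6) + 4)*d) = 4*((-9 + 4)*d) = 4*(-5*d) = -20*d)
U(-77) + (94 - 149*181) = -20*(-77) + (94 - 149*181) = 1540 + (94 - 26969) = 1540 - 26875 = -25335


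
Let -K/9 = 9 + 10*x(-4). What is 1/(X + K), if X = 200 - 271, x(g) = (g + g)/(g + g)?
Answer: -1/242 ≈ -0.0041322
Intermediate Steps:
x(g) = 1 (x(g) = (2*g)/((2*g)) = (2*g)*(1/(2*g)) = 1)
X = -71
K = -171 (K = -9*(9 + 10*1) = -9*(9 + 10) = -9*19 = -171)
1/(X + K) = 1/(-71 - 171) = 1/(-242) = -1/242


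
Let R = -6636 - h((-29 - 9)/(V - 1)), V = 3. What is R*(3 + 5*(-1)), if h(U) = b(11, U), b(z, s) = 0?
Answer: 13272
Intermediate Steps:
h(U) = 0
R = -6636 (R = -6636 - 1*0 = -6636 + 0 = -6636)
R*(3 + 5*(-1)) = -6636*(3 + 5*(-1)) = -6636*(3 - 5) = -6636*(-2) = 13272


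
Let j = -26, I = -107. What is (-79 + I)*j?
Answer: 4836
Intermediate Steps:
(-79 + I)*j = (-79 - 107)*(-26) = -186*(-26) = 4836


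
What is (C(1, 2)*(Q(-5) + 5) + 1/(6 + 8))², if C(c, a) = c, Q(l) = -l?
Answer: 19881/196 ≈ 101.43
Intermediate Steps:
(C(1, 2)*(Q(-5) + 5) + 1/(6 + 8))² = (1*(-1*(-5) + 5) + 1/(6 + 8))² = (1*(5 + 5) + 1/14)² = (1*10 + (1/14)*1)² = (10 + 1/14)² = (141/14)² = 19881/196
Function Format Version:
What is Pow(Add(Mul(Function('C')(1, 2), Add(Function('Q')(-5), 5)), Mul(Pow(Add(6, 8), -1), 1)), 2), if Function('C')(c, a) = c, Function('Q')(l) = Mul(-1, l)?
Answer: Rational(19881, 196) ≈ 101.43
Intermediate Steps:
Pow(Add(Mul(Function('C')(1, 2), Add(Function('Q')(-5), 5)), Mul(Pow(Add(6, 8), -1), 1)), 2) = Pow(Add(Mul(1, Add(Mul(-1, -5), 5)), Mul(Pow(Add(6, 8), -1), 1)), 2) = Pow(Add(Mul(1, Add(5, 5)), Mul(Pow(14, -1), 1)), 2) = Pow(Add(Mul(1, 10), Mul(Rational(1, 14), 1)), 2) = Pow(Add(10, Rational(1, 14)), 2) = Pow(Rational(141, 14), 2) = Rational(19881, 196)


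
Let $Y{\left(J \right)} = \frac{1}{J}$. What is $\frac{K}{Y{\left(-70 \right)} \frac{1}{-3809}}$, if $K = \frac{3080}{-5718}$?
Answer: $- \frac{410610200}{2859} \approx -1.4362 \cdot 10^{5}$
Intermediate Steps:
$K = - \frac{1540}{2859}$ ($K = 3080 \left(- \frac{1}{5718}\right) = - \frac{1540}{2859} \approx -0.53865$)
$\frac{K}{Y{\left(-70 \right)} \frac{1}{-3809}} = - \frac{1540}{2859 \frac{1}{\left(-70\right) \left(-3809\right)}} = - \frac{1540}{2859 \left(\left(- \frac{1}{70}\right) \left(- \frac{1}{3809}\right)\right)} = - \frac{1540 \frac{1}{\frac{1}{266630}}}{2859} = \left(- \frac{1540}{2859}\right) 266630 = - \frac{410610200}{2859}$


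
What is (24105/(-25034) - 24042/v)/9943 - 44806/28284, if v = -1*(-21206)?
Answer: -14783608091685919/9330980681822703 ≈ -1.5844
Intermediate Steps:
v = 21206
(24105/(-25034) - 24042/v)/9943 - 44806/28284 = (24105/(-25034) - 24042/21206)/9943 - 44806/28284 = (24105*(-1/25034) - 24042*1/21206)*(1/9943) - 44806*1/28284 = (-24105/25034 - 12021/10603)*(1/9943) - 22403/14142 = -556519029/265435502*1/9943 - 22403/14142 = -556519029/2639225196386 - 22403/14142 = -14783608091685919/9330980681822703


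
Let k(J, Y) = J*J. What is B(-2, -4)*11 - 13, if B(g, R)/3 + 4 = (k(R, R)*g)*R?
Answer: 4079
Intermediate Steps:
k(J, Y) = J²
B(g, R) = -12 + 3*g*R³ (B(g, R) = -12 + 3*((R²*g)*R) = -12 + 3*((g*R²)*R) = -12 + 3*(g*R³) = -12 + 3*g*R³)
B(-2, -4)*11 - 13 = (-12 + 3*(-2)*(-4)³)*11 - 13 = (-12 + 3*(-2)*(-64))*11 - 13 = (-12 + 384)*11 - 13 = 372*11 - 13 = 4092 - 13 = 4079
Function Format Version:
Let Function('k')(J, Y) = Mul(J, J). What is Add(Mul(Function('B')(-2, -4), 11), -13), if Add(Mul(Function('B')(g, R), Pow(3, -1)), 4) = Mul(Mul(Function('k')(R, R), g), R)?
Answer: 4079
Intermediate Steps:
Function('k')(J, Y) = Pow(J, 2)
Function('B')(g, R) = Add(-12, Mul(3, g, Pow(R, 3))) (Function('B')(g, R) = Add(-12, Mul(3, Mul(Mul(Pow(R, 2), g), R))) = Add(-12, Mul(3, Mul(Mul(g, Pow(R, 2)), R))) = Add(-12, Mul(3, Mul(g, Pow(R, 3)))) = Add(-12, Mul(3, g, Pow(R, 3))))
Add(Mul(Function('B')(-2, -4), 11), -13) = Add(Mul(Add(-12, Mul(3, -2, Pow(-4, 3))), 11), -13) = Add(Mul(Add(-12, Mul(3, -2, -64)), 11), -13) = Add(Mul(Add(-12, 384), 11), -13) = Add(Mul(372, 11), -13) = Add(4092, -13) = 4079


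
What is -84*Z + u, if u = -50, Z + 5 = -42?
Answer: 3898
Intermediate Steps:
Z = -47 (Z = -5 - 42 = -47)
-84*Z + u = -84*(-47) - 50 = 3948 - 50 = 3898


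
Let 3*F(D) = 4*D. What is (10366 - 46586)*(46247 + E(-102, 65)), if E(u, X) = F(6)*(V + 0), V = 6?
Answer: -1676804900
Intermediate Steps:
F(D) = 4*D/3 (F(D) = (4*D)/3 = 4*D/3)
E(u, X) = 48 (E(u, X) = ((4/3)*6)*(6 + 0) = 8*6 = 48)
(10366 - 46586)*(46247 + E(-102, 65)) = (10366 - 46586)*(46247 + 48) = -36220*46295 = -1676804900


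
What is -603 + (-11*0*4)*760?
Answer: -603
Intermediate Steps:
-603 + (-11*0*4)*760 = -603 + (0*4)*760 = -603 + 0*760 = -603 + 0 = -603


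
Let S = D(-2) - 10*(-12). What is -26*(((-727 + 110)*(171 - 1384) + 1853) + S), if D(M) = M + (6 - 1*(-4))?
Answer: -19510452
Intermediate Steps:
D(M) = 10 + M (D(M) = M + (6 + 4) = M + 10 = 10 + M)
S = 128 (S = (10 - 2) - 10*(-12) = 8 + 120 = 128)
-26*(((-727 + 110)*(171 - 1384) + 1853) + S) = -26*(((-727 + 110)*(171 - 1384) + 1853) + 128) = -26*((-617*(-1213) + 1853) + 128) = -26*((748421 + 1853) + 128) = -26*(750274 + 128) = -26*750402 = -19510452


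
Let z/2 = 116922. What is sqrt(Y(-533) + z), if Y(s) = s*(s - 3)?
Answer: 2*sqrt(129883) ≈ 720.79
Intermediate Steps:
Y(s) = s*(-3 + s)
z = 233844 (z = 2*116922 = 233844)
sqrt(Y(-533) + z) = sqrt(-533*(-3 - 533) + 233844) = sqrt(-533*(-536) + 233844) = sqrt(285688 + 233844) = sqrt(519532) = 2*sqrt(129883)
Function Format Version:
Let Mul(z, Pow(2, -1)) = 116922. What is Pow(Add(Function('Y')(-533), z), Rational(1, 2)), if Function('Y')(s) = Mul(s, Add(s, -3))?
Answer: Mul(2, Pow(129883, Rational(1, 2))) ≈ 720.79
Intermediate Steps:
Function('Y')(s) = Mul(s, Add(-3, s))
z = 233844 (z = Mul(2, 116922) = 233844)
Pow(Add(Function('Y')(-533), z), Rational(1, 2)) = Pow(Add(Mul(-533, Add(-3, -533)), 233844), Rational(1, 2)) = Pow(Add(Mul(-533, -536), 233844), Rational(1, 2)) = Pow(Add(285688, 233844), Rational(1, 2)) = Pow(519532, Rational(1, 2)) = Mul(2, Pow(129883, Rational(1, 2)))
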